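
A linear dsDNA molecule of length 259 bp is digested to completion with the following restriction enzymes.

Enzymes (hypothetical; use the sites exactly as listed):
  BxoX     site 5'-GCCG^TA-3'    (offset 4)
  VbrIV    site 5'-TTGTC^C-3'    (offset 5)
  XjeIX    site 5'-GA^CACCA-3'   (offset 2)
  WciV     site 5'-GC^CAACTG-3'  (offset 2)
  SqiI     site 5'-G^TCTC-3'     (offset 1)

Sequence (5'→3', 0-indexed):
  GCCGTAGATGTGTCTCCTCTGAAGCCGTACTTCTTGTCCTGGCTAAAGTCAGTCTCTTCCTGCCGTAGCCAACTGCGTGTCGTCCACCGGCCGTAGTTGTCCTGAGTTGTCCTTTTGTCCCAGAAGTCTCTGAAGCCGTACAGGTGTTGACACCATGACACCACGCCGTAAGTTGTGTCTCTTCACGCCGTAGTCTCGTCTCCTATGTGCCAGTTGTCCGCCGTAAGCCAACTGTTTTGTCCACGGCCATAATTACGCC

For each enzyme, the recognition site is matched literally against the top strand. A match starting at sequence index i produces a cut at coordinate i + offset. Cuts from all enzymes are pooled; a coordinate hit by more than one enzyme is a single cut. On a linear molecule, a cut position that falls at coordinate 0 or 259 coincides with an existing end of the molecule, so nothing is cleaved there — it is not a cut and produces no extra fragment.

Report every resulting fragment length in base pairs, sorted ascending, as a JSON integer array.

[3,4,4,5,5,5,7,8,8,8,8,9,10,10,11,12,12,13,13,13,14,15,18,20,24]

Site scan:
  BxoX GCCGTA/4: at [0, 23, 61, 89, 134, 164, 186, 219] ⇒ [4, 27, 65, 93, 138, 168, 190, 223]
  VbrIV TTGTCC/5: at [33, 96, 106, 114, 213, 236] ⇒ [38, 101, 111, 119, 218, 241]
  XjeIX GACACCA/2: at [148, 156] ⇒ [150, 158]
  WciV GCCAACTG/2: at [67, 226] ⇒ [69, 228]
  SqiI GTCTC/1: at [11, 51, 125, 176, 192, 197] ⇒ [12, 52, 126, 177, 193, 198]

All cut coordinates (distinct, sorted): [4, 12, 27, 38, 52, 65, 69, 93, 101, 111, 119, 126, 138, 150, 158, 168, 177, 190, 193, 198, 218, 223, 228, 241]

Fragment lengths:
  [0,4): 4 bp
  [4,12): 8 bp
  [12,27): 15 bp
  [27,38): 11 bp
  [38,52): 14 bp
  [52,65): 13 bp
  [65,69): 4 bp
  [69,93): 24 bp
  [93,101): 8 bp
  [101,111): 10 bp
  [111,119): 8 bp
  [119,126): 7 bp
  [126,138): 12 bp
  [138,150): 12 bp
  [150,158): 8 bp
  [158,168): 10 bp
  [168,177): 9 bp
  [177,190): 13 bp
  [190,193): 3 bp
  [193,198): 5 bp
  [198,218): 20 bp
  [218,223): 5 bp
  [223,228): 5 bp
  [228,241): 13 bp
  [241,259): 18 bp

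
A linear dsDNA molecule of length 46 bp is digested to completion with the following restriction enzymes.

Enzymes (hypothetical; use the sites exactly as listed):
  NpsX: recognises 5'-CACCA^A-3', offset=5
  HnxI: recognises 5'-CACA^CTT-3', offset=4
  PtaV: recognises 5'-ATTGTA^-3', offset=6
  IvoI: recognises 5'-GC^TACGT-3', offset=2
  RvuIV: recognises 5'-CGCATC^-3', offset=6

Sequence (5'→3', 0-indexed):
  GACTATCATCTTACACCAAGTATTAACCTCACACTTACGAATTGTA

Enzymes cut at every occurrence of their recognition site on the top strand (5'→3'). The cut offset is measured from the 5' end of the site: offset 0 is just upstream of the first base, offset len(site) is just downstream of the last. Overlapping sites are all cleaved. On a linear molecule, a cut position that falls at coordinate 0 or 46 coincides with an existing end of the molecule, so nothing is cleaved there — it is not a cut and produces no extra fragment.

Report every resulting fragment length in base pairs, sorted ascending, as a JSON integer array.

Per-enzyme occurrences:
  NpsX (CACCAA, off=5): starts [13] → cuts [18]
  HnxI (CACACTT, off=4): starts [29] → cuts [33]
  PtaV (ATTGTA, off=6): starts [40] → cuts [] (position 46 is a terminus of the linear molecule — no cut)
  IvoI (GCTACGT, off=2): no sites
  RvuIV (CGCATC, off=6): no sites

Pooled cuts: [18, 33]

Fragment lengths:
  [0,18): 18 bp
  [18,33): 15 bp
  [33,46): 13 bp

[13,15,18]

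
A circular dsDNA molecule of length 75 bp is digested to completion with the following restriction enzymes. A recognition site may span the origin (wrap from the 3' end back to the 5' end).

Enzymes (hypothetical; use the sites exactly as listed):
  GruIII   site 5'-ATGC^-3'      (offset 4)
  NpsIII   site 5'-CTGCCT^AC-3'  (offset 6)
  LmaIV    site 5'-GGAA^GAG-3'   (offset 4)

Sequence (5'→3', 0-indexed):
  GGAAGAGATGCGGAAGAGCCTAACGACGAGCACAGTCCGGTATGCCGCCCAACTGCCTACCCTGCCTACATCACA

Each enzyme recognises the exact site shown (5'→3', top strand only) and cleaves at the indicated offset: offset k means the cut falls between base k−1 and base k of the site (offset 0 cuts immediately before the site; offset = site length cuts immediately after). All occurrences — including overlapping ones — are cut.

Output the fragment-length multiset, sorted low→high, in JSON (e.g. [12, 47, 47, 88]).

[4,7,9,12,13,30]

Scan for sites:
  GruIII (ATGC, off=4): starts [7, 41] → cuts [11, 45]
  NpsIII (CTGCCTAC, off=6): starts [52, 61] → cuts [58, 67]
  LmaIV (GGAAGAG, off=4): starts [0, 11] → cuts [4, 15]

All cut coordinates (distinct, sorted): [4, 11, 15, 45, 58, 67]

Fragments:
  4→11: 7 bp
  11→15: 4 bp
  15→45: 30 bp
  45→58: 13 bp
  58→67: 9 bp
  67→4 (wrap): 75-67+4 = 12 bp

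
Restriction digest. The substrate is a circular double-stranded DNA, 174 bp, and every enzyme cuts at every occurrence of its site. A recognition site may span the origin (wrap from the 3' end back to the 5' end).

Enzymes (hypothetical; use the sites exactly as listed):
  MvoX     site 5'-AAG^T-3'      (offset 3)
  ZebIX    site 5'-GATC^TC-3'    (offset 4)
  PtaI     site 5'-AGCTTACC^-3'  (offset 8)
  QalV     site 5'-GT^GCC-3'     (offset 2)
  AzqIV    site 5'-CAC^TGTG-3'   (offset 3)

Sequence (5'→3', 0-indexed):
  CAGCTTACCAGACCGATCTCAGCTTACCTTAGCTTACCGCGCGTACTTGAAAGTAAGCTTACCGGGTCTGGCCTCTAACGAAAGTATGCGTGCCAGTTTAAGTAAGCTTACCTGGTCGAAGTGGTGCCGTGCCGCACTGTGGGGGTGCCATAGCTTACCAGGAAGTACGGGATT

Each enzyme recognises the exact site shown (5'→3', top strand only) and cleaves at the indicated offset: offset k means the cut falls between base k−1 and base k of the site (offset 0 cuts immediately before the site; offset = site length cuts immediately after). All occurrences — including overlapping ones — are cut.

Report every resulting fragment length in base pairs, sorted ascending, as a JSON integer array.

[4,5,6,7,7,9,9,9,10,10,10,10,11,13,15,18,21]

Scan for sites:
  MvoX (AAGT, off=3): starts [50, 81, 99, 118, 162] → cuts [53, 84, 102, 121, 165]
  ZebIX (GATCTC, off=4): starts [14] → cuts [18]
  PtaI (AGCTTACC, off=8): starts [1, 20, 30, 55, 104, 151] → cuts [9, 28, 38, 63, 112, 159]
  QalV (GTGCC, off=2): starts [89, 123, 128, 144] → cuts [91, 125, 130, 146]
  AzqIV (CACTGTG, off=3): starts [134] → cuts [137]

Pooled cuts: [9, 18, 28, 38, 53, 63, 84, 91, 102, 112, 121, 125, 130, 137, 146, 159, 165]

Fragment lengths:
  9→18: 9 bp
  18→28: 10 bp
  28→38: 10 bp
  38→53: 15 bp
  53→63: 10 bp
  63→84: 21 bp
  84→91: 7 bp
  91→102: 11 bp
  102→112: 10 bp
  112→121: 9 bp
  121→125: 4 bp
  125→130: 5 bp
  130→137: 7 bp
  137→146: 9 bp
  146→159: 13 bp
  159→165: 6 bp
  165→9 (wrap): 174-165+9 = 18 bp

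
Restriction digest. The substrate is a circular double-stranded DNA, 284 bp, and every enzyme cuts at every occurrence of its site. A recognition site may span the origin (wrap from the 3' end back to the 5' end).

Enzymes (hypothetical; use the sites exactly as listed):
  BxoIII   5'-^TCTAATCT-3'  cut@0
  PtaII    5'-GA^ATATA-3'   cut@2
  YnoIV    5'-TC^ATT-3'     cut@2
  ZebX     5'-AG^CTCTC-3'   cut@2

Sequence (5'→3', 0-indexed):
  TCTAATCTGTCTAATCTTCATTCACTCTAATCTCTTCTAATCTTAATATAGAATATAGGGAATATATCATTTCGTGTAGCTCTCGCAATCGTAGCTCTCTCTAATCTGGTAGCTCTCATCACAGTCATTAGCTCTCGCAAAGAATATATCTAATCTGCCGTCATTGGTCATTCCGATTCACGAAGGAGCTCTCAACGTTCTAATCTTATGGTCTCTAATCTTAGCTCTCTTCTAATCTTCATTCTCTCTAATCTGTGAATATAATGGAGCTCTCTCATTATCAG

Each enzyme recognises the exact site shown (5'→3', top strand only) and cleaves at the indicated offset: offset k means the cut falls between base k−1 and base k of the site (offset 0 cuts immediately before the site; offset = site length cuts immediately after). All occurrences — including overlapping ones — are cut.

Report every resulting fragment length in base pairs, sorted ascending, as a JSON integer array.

Scan for sites:
  BxoIII TCTAATCT/0: at [0, 9, 25, 35, 99, 148, 198, 213, 230, 246] ⇒ [0, 9, 25, 35, 99, 148, 198, 213, 230, 246]
  PtaII GAATATA/2: at [50, 59, 141, 256] ⇒ [52, 61, 143, 258]
  YnoIV TCATT/2: at [17, 66, 124, 160, 167, 238, 274] ⇒ [19, 68, 126, 162, 169, 240, 276]
  ZebX AGCTCTC/2: at [77, 92, 110, 129, 186, 222, 267] ⇒ [79, 94, 112, 131, 188, 224, 269]

Pooled cuts: [0, 9, 19, 25, 35, 52, 61, 68, 79, 94, 99, 112, 126, 131, 143, 148, 162, 169, 188, 198, 213, 224, 230, 240, 246, 258, 269, 276]

Fragment lengths:
  0→9: 9 bp
  9→19: 10 bp
  19→25: 6 bp
  25→35: 10 bp
  35→52: 17 bp
  52→61: 9 bp
  61→68: 7 bp
  68→79: 11 bp
  79→94: 15 bp
  94→99: 5 bp
  99→112: 13 bp
  112→126: 14 bp
  126→131: 5 bp
  131→143: 12 bp
  143→148: 5 bp
  148→162: 14 bp
  162→169: 7 bp
  169→188: 19 bp
  188→198: 10 bp
  198→213: 15 bp
  213→224: 11 bp
  224→230: 6 bp
  230→240: 10 bp
  240→246: 6 bp
  246→258: 12 bp
  258→269: 11 bp
  269→276: 7 bp
  276→0 (wrap): 284-276+0 = 8 bp

[5,5,5,6,6,6,7,7,7,8,9,9,10,10,10,10,11,11,11,12,12,13,14,14,15,15,17,19]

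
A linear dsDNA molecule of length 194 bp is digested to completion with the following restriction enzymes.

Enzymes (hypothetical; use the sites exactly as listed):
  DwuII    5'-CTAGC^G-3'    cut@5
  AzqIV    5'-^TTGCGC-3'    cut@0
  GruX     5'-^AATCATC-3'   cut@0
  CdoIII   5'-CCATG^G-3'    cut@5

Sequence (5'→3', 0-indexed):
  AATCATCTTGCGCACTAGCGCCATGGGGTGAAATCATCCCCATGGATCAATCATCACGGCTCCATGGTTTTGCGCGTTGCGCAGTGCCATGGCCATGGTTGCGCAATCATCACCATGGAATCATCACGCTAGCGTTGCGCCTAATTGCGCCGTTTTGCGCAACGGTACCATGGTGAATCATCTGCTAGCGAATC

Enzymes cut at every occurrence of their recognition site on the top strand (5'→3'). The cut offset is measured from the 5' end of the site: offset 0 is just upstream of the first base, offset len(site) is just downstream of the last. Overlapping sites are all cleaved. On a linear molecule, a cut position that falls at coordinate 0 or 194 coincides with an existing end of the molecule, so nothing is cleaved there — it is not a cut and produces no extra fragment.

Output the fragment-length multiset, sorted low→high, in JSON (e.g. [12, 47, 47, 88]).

Site scan:
  DwuII CTAGCG/5: at [14, 128, 184] ⇒ [19, 133, 189]
  AzqIV TTGCGC/0: at [7, 69, 76, 98, 134, 144, 154] ⇒ [7, 69, 76, 98, 134, 144, 154]
  GruX AATCATC/0: at [0, 31, 48, 104, 118, 175] ⇒ [31, 48, 104, 118, 175] (position 0 is a terminus of the linear molecule — no cut)
  CdoIII CCATGG/5: at [20, 39, 61, 86, 92, 112, 167] ⇒ [25, 44, 66, 91, 97, 117, 172]

Pooled cuts: [7, 19, 25, 31, 44, 48, 66, 69, 76, 91, 97, 98, 104, 117, 118, 133, 134, 144, 154, 172, 175, 189]

Fragments:
  [0,7): 7 bp
  [7,19): 12 bp
  [19,25): 6 bp
  [25,31): 6 bp
  [31,44): 13 bp
  [44,48): 4 bp
  [48,66): 18 bp
  [66,69): 3 bp
  [69,76): 7 bp
  [76,91): 15 bp
  [91,97): 6 bp
  [97,98): 1 bp
  [98,104): 6 bp
  [104,117): 13 bp
  [117,118): 1 bp
  [118,133): 15 bp
  [133,134): 1 bp
  [134,144): 10 bp
  [144,154): 10 bp
  [154,172): 18 bp
  [172,175): 3 bp
  [175,189): 14 bp
  [189,194): 5 bp

[1,1,1,3,3,4,5,6,6,6,6,7,7,10,10,12,13,13,14,15,15,18,18]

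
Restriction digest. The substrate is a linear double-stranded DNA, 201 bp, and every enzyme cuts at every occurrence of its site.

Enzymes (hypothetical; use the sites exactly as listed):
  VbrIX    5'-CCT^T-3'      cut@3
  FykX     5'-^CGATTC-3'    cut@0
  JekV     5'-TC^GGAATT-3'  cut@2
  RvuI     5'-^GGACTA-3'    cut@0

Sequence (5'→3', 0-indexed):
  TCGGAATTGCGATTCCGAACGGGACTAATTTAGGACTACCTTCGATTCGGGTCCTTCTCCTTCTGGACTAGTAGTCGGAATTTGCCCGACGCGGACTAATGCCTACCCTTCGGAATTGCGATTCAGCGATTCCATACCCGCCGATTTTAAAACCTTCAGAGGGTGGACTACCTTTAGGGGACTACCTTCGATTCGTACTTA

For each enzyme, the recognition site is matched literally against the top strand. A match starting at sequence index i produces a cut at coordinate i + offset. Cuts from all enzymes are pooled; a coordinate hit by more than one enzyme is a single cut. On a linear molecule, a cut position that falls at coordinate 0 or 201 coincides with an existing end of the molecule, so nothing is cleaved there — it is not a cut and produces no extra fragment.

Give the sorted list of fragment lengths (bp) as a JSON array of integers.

Scan for sites:
  VbrIX CCTT/3: at [38, 52, 58, 106, 152, 170, 184] ⇒ [41, 55, 61, 109, 155, 173, 187]
  FykX CGATTC/0: at [9, 42, 118, 126, 188] ⇒ [9, 42, 118, 126, 188]
  JekV TCGGAATT/2: at [0, 74, 109] ⇒ [2, 76, 111]
  RvuI GGACTA/0: at [21, 32, 64, 92, 164, 178] ⇒ [21, 32, 64, 92, 164, 178]

Pooled cuts: [2, 9, 21, 32, 41, 42, 55, 61, 64, 76, 92, 109, 111, 118, 126, 155, 164, 173, 178, 187, 188]

Fragment lengths:
  [0,2): 2 bp
  [2,9): 7 bp
  [9,21): 12 bp
  [21,32): 11 bp
  [32,41): 9 bp
  [41,42): 1 bp
  [42,55): 13 bp
  [55,61): 6 bp
  [61,64): 3 bp
  [64,76): 12 bp
  [76,92): 16 bp
  [92,109): 17 bp
  [109,111): 2 bp
  [111,118): 7 bp
  [118,126): 8 bp
  [126,155): 29 bp
  [155,164): 9 bp
  [164,173): 9 bp
  [173,178): 5 bp
  [178,187): 9 bp
  [187,188): 1 bp
  [188,201): 13 bp

[1,1,2,2,3,5,6,7,7,8,9,9,9,9,11,12,12,13,13,16,17,29]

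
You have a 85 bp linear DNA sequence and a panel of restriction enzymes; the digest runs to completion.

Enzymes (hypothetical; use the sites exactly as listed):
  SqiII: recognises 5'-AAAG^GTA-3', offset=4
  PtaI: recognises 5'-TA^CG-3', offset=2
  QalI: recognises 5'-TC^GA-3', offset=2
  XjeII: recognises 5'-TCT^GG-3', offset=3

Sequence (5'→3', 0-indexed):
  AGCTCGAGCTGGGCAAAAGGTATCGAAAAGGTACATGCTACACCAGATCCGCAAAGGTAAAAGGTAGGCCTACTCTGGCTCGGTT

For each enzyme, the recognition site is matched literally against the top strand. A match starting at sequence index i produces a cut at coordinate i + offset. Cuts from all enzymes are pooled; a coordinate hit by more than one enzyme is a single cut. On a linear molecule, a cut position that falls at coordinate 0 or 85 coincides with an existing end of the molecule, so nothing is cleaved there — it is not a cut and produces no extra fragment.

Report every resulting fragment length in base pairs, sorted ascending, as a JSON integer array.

[5,5,6,7,9,13,14,26]

Site scan:
  SqiII (AAAGGTA, off=4): starts [15, 26, 52, 59] → cuts [19, 30, 56, 63]
  PtaI (TACG, off=2): no sites
  QalI (TCGA, off=2): starts [3, 22] → cuts [5, 24]
  XjeII (TCTGG, off=3): starts [73] → cuts [76]

Pooled cuts: [5, 19, 24, 30, 56, 63, 76]

Fragments:
  [0,5): 5 bp
  [5,19): 14 bp
  [19,24): 5 bp
  [24,30): 6 bp
  [30,56): 26 bp
  [56,63): 7 bp
  [63,76): 13 bp
  [76,85): 9 bp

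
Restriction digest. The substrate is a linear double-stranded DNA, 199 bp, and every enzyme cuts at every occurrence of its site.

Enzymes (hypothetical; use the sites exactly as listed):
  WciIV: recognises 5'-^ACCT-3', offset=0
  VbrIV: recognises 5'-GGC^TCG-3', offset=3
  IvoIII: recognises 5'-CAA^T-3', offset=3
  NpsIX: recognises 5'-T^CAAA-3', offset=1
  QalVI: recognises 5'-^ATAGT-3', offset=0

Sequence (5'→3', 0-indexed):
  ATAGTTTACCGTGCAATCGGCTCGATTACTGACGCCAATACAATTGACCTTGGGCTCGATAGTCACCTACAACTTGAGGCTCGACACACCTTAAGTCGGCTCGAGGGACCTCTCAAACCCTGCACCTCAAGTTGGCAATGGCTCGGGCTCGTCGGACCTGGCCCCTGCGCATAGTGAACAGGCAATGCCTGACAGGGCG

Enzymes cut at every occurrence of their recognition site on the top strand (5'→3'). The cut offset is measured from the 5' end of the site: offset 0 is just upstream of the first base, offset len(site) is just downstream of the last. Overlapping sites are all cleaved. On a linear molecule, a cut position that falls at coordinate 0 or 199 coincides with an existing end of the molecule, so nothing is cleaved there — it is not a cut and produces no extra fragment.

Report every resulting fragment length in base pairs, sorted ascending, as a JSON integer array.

Site scan:
  WciIV (ACCT, off=0): starts [46, 64, 87, 107, 123, 155] → cuts [46, 64, 87, 107, 123, 155]
  VbrIV (GGCTCG, off=3): starts [18, 52, 77, 97, 139, 145] → cuts [21, 55, 80, 100, 142, 148]
  IvoIII (CAAT, off=3): starts [13, 35, 40, 135, 182] → cuts [16, 38, 43, 138, 185]
  NpsIX (TCAAA, off=1): starts [112] → cuts [113]
  QalVI (ATAGT, off=0): starts [0, 58, 170] → cuts [58, 170] (position 0 is a terminus of the linear molecule — no cut)

Pooled cuts: [16, 21, 38, 43, 46, 55, 58, 64, 80, 87, 100, 107, 113, 123, 138, 142, 148, 155, 170, 185]

Fragment lengths:
  [0,16): 16 bp
  [16,21): 5 bp
  [21,38): 17 bp
  [38,43): 5 bp
  [43,46): 3 bp
  [46,55): 9 bp
  [55,58): 3 bp
  [58,64): 6 bp
  [64,80): 16 bp
  [80,87): 7 bp
  [87,100): 13 bp
  [100,107): 7 bp
  [107,113): 6 bp
  [113,123): 10 bp
  [123,138): 15 bp
  [138,142): 4 bp
  [142,148): 6 bp
  [148,155): 7 bp
  [155,170): 15 bp
  [170,185): 15 bp
  [185,199): 14 bp

[3,3,4,5,5,6,6,6,7,7,7,9,10,13,14,15,15,15,16,16,17]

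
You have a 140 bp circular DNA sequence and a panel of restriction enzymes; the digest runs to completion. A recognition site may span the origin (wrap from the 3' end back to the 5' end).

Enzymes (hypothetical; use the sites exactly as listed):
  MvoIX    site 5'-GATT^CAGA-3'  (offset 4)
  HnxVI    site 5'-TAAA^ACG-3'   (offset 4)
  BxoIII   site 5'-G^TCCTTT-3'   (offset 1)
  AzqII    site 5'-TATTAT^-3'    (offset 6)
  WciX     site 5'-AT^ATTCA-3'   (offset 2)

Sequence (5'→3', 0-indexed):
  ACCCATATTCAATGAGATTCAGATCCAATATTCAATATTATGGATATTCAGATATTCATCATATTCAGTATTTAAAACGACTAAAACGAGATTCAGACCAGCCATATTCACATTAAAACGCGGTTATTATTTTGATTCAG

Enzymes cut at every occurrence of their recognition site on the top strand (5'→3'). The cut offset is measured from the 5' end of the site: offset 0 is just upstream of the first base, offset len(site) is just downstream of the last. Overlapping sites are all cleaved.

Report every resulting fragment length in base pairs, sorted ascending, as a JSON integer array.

Scan for sites:
  MvoIX (GATTCAGA, off=4): starts [15, 89, 133] → cuts [19, 93, 137]
  HnxVI (TAAAACG, off=4): starts [72, 81, 113] → cuts [76, 85, 117]
  BxoIII (GTCCTTT, off=1): no sites
  AzqII (TATTAT, off=6): starts [35, 124] → cuts [41, 130]
  WciX (ATATTCA, off=2): starts [4, 27, 43, 51, 60, 103] → cuts [6, 29, 45, 53, 62, 105]

Pooled cuts: [6, 19, 29, 41, 45, 53, 62, 76, 85, 93, 105, 117, 130, 137]

Fragments:
  6→19: 13 bp
  19→29: 10 bp
  29→41: 12 bp
  41→45: 4 bp
  45→53: 8 bp
  53→62: 9 bp
  62→76: 14 bp
  76→85: 9 bp
  85→93: 8 bp
  93→105: 12 bp
  105→117: 12 bp
  117→130: 13 bp
  130→137: 7 bp
  137→6 (wrap): 140-137+6 = 9 bp

[4,7,8,8,9,9,9,10,12,12,12,13,13,14]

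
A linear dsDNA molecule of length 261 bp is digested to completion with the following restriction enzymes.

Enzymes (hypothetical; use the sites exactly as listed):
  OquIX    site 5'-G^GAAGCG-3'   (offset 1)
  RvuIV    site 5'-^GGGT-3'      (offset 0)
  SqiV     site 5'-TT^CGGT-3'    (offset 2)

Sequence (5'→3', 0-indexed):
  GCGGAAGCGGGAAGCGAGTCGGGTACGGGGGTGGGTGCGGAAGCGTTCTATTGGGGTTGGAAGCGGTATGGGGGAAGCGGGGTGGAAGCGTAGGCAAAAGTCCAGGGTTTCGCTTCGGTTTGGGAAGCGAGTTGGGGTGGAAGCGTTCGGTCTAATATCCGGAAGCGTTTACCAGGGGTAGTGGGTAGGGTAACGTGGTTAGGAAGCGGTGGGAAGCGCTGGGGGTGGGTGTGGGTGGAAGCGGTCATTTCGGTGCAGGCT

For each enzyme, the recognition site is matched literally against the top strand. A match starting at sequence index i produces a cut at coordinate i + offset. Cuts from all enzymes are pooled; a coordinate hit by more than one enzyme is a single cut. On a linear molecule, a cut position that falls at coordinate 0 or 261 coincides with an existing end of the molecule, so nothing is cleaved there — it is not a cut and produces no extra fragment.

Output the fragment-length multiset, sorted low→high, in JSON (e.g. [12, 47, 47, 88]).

[3,4,4,5,5,5,5,6,6,6,7,7,7,8,8,8,10,10,10,11,11,11,13,14,14,14,14,15,20]

Per-enzyme occurrences:
  OquIX (GGAAGCG, off=1): starts [2, 9, 38, 58, 72, 83, 122, 138, 160, 201, 211, 236] → cuts [3, 10, 39, 59, 73, 84, 123, 139, 161, 202, 212, 237]
  RvuIV (GGGT, off=0): starts [20, 28, 32, 53, 79, 104, 134, 175, 182, 187, 222, 226, 232] → cuts [20, 28, 32, 53, 79, 104, 134, 175, 182, 187, 222, 226, 232]
  SqiV (TTCGGT, off=2): starts [113, 145, 248] → cuts [115, 147, 250]

All cut coordinates (distinct, sorted): [3, 10, 20, 28, 32, 39, 53, 59, 73, 79, 84, 104, 115, 123, 134, 139, 147, 161, 175, 182, 187, 202, 212, 222, 226, 232, 237, 250]

Fragment lengths:
  [0,3): 3 bp
  [3,10): 7 bp
  [10,20): 10 bp
  [20,28): 8 bp
  [28,32): 4 bp
  [32,39): 7 bp
  [39,53): 14 bp
  [53,59): 6 bp
  [59,73): 14 bp
  [73,79): 6 bp
  [79,84): 5 bp
  [84,104): 20 bp
  [104,115): 11 bp
  [115,123): 8 bp
  [123,134): 11 bp
  [134,139): 5 bp
  [139,147): 8 bp
  [147,161): 14 bp
  [161,175): 14 bp
  [175,182): 7 bp
  [182,187): 5 bp
  [187,202): 15 bp
  [202,212): 10 bp
  [212,222): 10 bp
  [222,226): 4 bp
  [226,232): 6 bp
  [232,237): 5 bp
  [237,250): 13 bp
  [250,261): 11 bp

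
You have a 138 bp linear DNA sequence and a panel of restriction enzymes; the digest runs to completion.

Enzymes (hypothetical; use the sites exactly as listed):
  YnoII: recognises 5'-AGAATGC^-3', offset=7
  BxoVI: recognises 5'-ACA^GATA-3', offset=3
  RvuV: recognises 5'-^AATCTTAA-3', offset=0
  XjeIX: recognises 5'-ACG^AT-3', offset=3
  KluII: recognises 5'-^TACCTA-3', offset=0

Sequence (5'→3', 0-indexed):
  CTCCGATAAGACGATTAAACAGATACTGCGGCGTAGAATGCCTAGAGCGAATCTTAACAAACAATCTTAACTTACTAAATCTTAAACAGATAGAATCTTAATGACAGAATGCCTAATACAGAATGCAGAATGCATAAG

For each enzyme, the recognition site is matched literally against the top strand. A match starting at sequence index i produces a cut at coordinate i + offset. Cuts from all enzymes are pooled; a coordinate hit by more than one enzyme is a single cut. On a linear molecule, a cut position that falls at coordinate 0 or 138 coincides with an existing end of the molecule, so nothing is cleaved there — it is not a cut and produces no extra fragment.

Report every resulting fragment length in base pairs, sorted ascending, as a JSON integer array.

[5,5,7,8,8,11,13,13,14,15,19,20]

Site scan:
  YnoII (AGAATGC, off=7): starts [34, 105, 119, 126] → cuts [41, 112, 126, 133]
  BxoVI (ACAGATA, off=3): starts [18, 85] → cuts [21, 88]
  RvuV (AATCTTAA, off=0): starts [49, 62, 77, 93] → cuts [49, 62, 77, 93]
  XjeIX (ACGAT, off=3): starts [10] → cuts [13]
  KluII (TACCTA, off=0): no sites

Pooled cuts: [13, 21, 41, 49, 62, 77, 88, 93, 112, 126, 133]

Fragment lengths:
  [0,13): 13 bp
  [13,21): 8 bp
  [21,41): 20 bp
  [41,49): 8 bp
  [49,62): 13 bp
  [62,77): 15 bp
  [77,88): 11 bp
  [88,93): 5 bp
  [93,112): 19 bp
  [112,126): 14 bp
  [126,133): 7 bp
  [133,138): 5 bp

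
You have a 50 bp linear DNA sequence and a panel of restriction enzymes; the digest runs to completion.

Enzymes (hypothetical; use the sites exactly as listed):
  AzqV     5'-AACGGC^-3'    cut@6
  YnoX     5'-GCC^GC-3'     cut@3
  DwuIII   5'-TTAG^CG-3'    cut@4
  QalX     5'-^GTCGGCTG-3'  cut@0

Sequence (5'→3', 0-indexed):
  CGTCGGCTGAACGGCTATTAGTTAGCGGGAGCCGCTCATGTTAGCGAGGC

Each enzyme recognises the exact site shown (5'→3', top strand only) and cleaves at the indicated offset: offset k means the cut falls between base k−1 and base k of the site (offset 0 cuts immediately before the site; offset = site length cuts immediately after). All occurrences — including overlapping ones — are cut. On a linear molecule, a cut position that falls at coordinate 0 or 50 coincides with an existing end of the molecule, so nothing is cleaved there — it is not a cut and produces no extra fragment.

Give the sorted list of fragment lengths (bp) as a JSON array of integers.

Per-enzyme occurrences:
  AzqV (AACGGC, off=6): starts [9] → cuts [15]
  YnoX (GCCGC, off=3): starts [30] → cuts [33]
  DwuIII (TTAGCG, off=4): starts [21, 40] → cuts [25, 44]
  QalX (GTCGGCTG, off=0): starts [1] → cuts [1]

All cut coordinates (distinct, sorted): [1, 15, 25, 33, 44]

Fragment lengths:
  [0,1): 1 bp
  [1,15): 14 bp
  [15,25): 10 bp
  [25,33): 8 bp
  [33,44): 11 bp
  [44,50): 6 bp

[1,6,8,10,11,14]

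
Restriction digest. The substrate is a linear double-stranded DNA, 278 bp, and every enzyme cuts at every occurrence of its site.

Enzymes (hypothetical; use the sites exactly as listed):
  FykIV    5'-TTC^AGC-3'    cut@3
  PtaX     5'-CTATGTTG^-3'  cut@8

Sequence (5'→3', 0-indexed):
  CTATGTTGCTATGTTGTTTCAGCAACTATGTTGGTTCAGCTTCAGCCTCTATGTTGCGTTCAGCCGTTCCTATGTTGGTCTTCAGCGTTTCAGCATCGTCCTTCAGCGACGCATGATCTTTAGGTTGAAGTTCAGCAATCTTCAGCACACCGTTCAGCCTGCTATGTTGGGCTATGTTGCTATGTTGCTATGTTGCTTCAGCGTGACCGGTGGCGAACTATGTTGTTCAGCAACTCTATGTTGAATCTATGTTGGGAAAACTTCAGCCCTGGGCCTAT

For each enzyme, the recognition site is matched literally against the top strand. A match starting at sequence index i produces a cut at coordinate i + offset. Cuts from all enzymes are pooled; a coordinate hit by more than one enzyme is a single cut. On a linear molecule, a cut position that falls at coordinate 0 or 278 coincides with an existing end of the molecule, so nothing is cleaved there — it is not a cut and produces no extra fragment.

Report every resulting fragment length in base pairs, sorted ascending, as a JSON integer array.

[3,4,4,4,5,6,6,8,8,8,8,8,10,10,10,11,12,13,13,13,14,14,15,16,26,29]

Scan for sites:
  FykIV TTCAGC/3: at [17, 34, 40, 58, 80, 88, 101, 130, 140, 152, 196, 225, 261] ⇒ [20, 37, 43, 61, 83, 91, 104, 133, 143, 155, 199, 228, 264]
  PtaX CTATGTTG/8: at [0, 8, 25, 48, 69, 161, 171, 179, 187, 217, 235, 246] ⇒ [8, 16, 33, 56, 77, 169, 179, 187, 195, 225, 243, 254]

All cut coordinates (distinct, sorted): [8, 16, 20, 33, 37, 43, 56, 61, 77, 83, 91, 104, 133, 143, 155, 169, 179, 187, 195, 199, 225, 228, 243, 254, 264]

Fragment lengths:
  [0,8): 8 bp
  [8,16): 8 bp
  [16,20): 4 bp
  [20,33): 13 bp
  [33,37): 4 bp
  [37,43): 6 bp
  [43,56): 13 bp
  [56,61): 5 bp
  [61,77): 16 bp
  [77,83): 6 bp
  [83,91): 8 bp
  [91,104): 13 bp
  [104,133): 29 bp
  [133,143): 10 bp
  [143,155): 12 bp
  [155,169): 14 bp
  [169,179): 10 bp
  [179,187): 8 bp
  [187,195): 8 bp
  [195,199): 4 bp
  [199,225): 26 bp
  [225,228): 3 bp
  [228,243): 15 bp
  [243,254): 11 bp
  [254,264): 10 bp
  [264,278): 14 bp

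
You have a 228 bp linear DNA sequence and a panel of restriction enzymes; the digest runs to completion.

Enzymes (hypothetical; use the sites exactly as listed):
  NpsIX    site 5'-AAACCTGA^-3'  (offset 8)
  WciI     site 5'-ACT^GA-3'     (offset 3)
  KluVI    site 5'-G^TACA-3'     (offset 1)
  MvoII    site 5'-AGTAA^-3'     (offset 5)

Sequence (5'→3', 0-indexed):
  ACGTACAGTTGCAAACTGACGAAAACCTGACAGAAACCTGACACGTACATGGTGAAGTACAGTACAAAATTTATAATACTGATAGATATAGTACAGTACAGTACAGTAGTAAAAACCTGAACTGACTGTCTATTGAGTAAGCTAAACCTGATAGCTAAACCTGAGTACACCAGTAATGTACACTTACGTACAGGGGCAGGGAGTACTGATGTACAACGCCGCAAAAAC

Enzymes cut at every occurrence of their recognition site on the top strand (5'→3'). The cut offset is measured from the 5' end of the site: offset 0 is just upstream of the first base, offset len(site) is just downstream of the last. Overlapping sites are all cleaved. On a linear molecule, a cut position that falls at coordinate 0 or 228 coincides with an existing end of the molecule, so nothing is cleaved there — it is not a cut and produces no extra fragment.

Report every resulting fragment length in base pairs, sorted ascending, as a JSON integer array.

[1,2,3,3,4,4,5,5,5,8,10,11,11,11,11,11,12,13,13,14,17,17,18,19]

Site scan:
  NpsIX AAACCTGA/8: at [22, 33, 112, 143, 156] ⇒ [30, 41, 120, 151, 164]
  WciI ACTGA/3: at [14, 77, 120, 204] ⇒ [17, 80, 123, 207]
  KluVI GTACA/1: at [2, 44, 56, 61, 90, 95, 100, 164, 177, 187, 210] ⇒ [3, 45, 57, 62, 91, 96, 101, 165, 178, 188, 211]
  MvoII AGTAA/5: at [107, 135, 171] ⇒ [112, 140, 176]

Pooled cuts: [3, 17, 30, 41, 45, 57, 62, 80, 91, 96, 101, 112, 120, 123, 140, 151, 164, 165, 176, 178, 188, 207, 211]

Fragments:
  [0,3): 3 bp
  [3,17): 14 bp
  [17,30): 13 bp
  [30,41): 11 bp
  [41,45): 4 bp
  [45,57): 12 bp
  [57,62): 5 bp
  [62,80): 18 bp
  [80,91): 11 bp
  [91,96): 5 bp
  [96,101): 5 bp
  [101,112): 11 bp
  [112,120): 8 bp
  [120,123): 3 bp
  [123,140): 17 bp
  [140,151): 11 bp
  [151,164): 13 bp
  [164,165): 1 bp
  [165,176): 11 bp
  [176,178): 2 bp
  [178,188): 10 bp
  [188,207): 19 bp
  [207,211): 4 bp
  [211,228): 17 bp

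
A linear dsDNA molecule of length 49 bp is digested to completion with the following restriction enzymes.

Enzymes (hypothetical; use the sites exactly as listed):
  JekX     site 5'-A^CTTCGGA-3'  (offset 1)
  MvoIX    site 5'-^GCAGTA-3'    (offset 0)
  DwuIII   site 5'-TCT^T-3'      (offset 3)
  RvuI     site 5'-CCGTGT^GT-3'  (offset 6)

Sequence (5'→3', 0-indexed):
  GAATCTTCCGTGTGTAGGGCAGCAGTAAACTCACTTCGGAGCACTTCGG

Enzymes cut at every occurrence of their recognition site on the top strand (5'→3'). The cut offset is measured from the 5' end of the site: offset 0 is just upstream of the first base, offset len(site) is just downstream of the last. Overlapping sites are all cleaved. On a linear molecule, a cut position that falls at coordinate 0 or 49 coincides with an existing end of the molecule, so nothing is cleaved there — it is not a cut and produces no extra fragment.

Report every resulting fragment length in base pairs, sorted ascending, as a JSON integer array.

[6,7,8,12,16]

Scan for sites:
  JekX ACTTCGGA/1: at [32] ⇒ [33]
  MvoIX GCAGTA/0: at [21] ⇒ [21]
  DwuIII TCTT/3: at [3] ⇒ [6]
  RvuI CCGTGTGT/6: at [7] ⇒ [13]

Pooled cuts: [6, 13, 21, 33]

Fragments:
  [0,6): 6 bp
  [6,13): 7 bp
  [13,21): 8 bp
  [21,33): 12 bp
  [33,49): 16 bp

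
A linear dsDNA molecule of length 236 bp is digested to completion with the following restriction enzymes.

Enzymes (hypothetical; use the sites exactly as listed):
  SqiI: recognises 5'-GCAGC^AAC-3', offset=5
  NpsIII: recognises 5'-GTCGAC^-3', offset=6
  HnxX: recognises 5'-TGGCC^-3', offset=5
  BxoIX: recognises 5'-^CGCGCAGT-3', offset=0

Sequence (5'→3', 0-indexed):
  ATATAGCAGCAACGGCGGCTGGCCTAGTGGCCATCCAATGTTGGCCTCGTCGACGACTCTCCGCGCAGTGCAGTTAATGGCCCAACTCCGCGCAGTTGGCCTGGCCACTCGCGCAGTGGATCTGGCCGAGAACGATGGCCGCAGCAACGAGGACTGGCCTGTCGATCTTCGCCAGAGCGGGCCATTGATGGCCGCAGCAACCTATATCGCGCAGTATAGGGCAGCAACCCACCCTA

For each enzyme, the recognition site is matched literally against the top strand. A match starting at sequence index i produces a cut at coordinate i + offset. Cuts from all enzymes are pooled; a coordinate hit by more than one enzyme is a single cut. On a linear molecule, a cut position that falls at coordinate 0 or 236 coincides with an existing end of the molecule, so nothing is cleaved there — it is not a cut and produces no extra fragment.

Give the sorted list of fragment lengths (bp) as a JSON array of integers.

[3,5,5,5,6,7,8,8,9,10,11,13,13,14,14,14,18,18,21,34]

Scan for sites:
  SqiI GCAGCAAC/5: at [5, 140, 193, 220] ⇒ [10, 145, 198, 225]
  NpsIII GTCGAC/6: at [48] ⇒ [54]
  HnxX TGGCC/5: at [19, 27, 41, 77, 96, 101, 122, 135, 154, 188] ⇒ [24, 32, 46, 82, 101, 106, 127, 140, 159, 193]
  BxoIX CGCGCAGT/0: at [61, 88, 109, 207] ⇒ [61, 88, 109, 207]

All cut coordinates (distinct, sorted): [10, 24, 32, 46, 54, 61, 82, 88, 101, 106, 109, 127, 140, 145, 159, 193, 198, 207, 225]

Fragments:
  [0,10): 10 bp
  [10,24): 14 bp
  [24,32): 8 bp
  [32,46): 14 bp
  [46,54): 8 bp
  [54,61): 7 bp
  [61,82): 21 bp
  [82,88): 6 bp
  [88,101): 13 bp
  [101,106): 5 bp
  [106,109): 3 bp
  [109,127): 18 bp
  [127,140): 13 bp
  [140,145): 5 bp
  [145,159): 14 bp
  [159,193): 34 bp
  [193,198): 5 bp
  [198,207): 9 bp
  [207,225): 18 bp
  [225,236): 11 bp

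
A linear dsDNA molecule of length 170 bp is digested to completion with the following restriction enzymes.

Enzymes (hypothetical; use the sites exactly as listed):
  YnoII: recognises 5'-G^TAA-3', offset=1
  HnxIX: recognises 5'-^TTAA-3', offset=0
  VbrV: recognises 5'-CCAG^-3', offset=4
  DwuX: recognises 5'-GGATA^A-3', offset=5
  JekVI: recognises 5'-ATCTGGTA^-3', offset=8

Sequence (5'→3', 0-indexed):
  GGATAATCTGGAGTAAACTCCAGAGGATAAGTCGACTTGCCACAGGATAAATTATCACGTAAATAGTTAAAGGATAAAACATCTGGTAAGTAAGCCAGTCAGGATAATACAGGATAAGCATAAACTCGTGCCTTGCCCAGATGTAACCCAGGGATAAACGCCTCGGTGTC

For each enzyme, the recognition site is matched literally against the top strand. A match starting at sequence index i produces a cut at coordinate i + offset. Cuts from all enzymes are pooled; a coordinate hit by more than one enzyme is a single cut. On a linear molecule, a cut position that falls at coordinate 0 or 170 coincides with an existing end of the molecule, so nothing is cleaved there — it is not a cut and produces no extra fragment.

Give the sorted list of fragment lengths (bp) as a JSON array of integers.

Site scan:
  YnoII (GTAA, off=1): starts [12, 58, 85, 89, 142] → cuts [13, 59, 86, 90, 143]
  HnxIX (TTAA, off=0): starts [66] → cuts [66]
  VbrV (CCAG, off=4): starts [19, 94, 136, 147] → cuts [23, 98, 140, 151]
  DwuX (GGATAA, off=5): starts [0, 24, 44, 71, 101, 111, 151] → cuts [5, 29, 49, 76, 106, 116, 156]
  JekVI (ATCTGGTA, off=8): starts [80] → cuts [88]

Pooled cuts: [5, 13, 23, 29, 49, 59, 66, 76, 86, 88, 90, 98, 106, 116, 140, 143, 151, 156]

Fragments:
  [0,5): 5 bp
  [5,13): 8 bp
  [13,23): 10 bp
  [23,29): 6 bp
  [29,49): 20 bp
  [49,59): 10 bp
  [59,66): 7 bp
  [66,76): 10 bp
  [76,86): 10 bp
  [86,88): 2 bp
  [88,90): 2 bp
  [90,98): 8 bp
  [98,106): 8 bp
  [106,116): 10 bp
  [116,140): 24 bp
  [140,143): 3 bp
  [143,151): 8 bp
  [151,156): 5 bp
  [156,170): 14 bp

[2,2,3,5,5,6,7,8,8,8,8,10,10,10,10,10,14,20,24]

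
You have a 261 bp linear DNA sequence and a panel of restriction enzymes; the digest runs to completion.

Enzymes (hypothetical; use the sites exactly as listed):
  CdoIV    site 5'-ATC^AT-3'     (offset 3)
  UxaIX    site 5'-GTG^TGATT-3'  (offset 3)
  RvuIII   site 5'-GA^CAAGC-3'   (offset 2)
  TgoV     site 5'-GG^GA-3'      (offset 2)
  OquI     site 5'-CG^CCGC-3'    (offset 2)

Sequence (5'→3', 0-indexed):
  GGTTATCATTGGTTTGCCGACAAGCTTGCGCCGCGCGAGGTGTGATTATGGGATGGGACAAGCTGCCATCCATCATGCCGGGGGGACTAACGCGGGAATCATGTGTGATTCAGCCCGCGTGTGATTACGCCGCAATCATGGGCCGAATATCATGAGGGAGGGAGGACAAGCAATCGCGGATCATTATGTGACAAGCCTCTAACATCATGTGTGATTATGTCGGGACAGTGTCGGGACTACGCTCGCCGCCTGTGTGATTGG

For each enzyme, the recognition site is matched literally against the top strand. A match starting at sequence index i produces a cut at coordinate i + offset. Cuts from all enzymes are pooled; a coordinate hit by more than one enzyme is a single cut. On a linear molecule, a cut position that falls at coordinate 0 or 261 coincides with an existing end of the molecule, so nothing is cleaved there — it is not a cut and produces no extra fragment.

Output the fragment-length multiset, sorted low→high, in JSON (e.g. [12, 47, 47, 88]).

Site scan:
  CdoIV (ATCAT, off=3): starts [4, 71, 97, 134, 148, 179, 203] → cuts [7, 74, 100, 137, 151, 182, 206]
  UxaIX (GTGTGATT, off=3): starts [39, 102, 118, 208, 251] → cuts [42, 105, 121, 211, 254]
  RvuIII (GACAAGC, off=2): starts [18, 56, 164, 189] → cuts [20, 58, 166, 191]
  TgoV (GGGA, off=2): starts [49, 54, 82, 93, 155, 159, 221, 232] → cuts [51, 56, 84, 95, 157, 161, 223, 234]
  OquI (CGCCGC, off=2): starts [28, 127, 243] → cuts [30, 129, 245]

Pooled cuts: [7, 20, 30, 42, 51, 56, 58, 74, 84, 95, 100, 105, 121, 129, 137, 151, 157, 161, 166, 182, 191, 206, 211, 223, 234, 245, 254]

Fragments:
  [0,7): 7 bp
  [7,20): 13 bp
  [20,30): 10 bp
  [30,42): 12 bp
  [42,51): 9 bp
  [51,56): 5 bp
  [56,58): 2 bp
  [58,74): 16 bp
  [74,84): 10 bp
  [84,95): 11 bp
  [95,100): 5 bp
  [100,105): 5 bp
  [105,121): 16 bp
  [121,129): 8 bp
  [129,137): 8 bp
  [137,151): 14 bp
  [151,157): 6 bp
  [157,161): 4 bp
  [161,166): 5 bp
  [166,182): 16 bp
  [182,191): 9 bp
  [191,206): 15 bp
  [206,211): 5 bp
  [211,223): 12 bp
  [223,234): 11 bp
  [234,245): 11 bp
  [245,254): 9 bp
  [254,261): 7 bp

[2,4,5,5,5,5,5,6,7,7,8,8,9,9,9,10,10,11,11,11,12,12,13,14,15,16,16,16]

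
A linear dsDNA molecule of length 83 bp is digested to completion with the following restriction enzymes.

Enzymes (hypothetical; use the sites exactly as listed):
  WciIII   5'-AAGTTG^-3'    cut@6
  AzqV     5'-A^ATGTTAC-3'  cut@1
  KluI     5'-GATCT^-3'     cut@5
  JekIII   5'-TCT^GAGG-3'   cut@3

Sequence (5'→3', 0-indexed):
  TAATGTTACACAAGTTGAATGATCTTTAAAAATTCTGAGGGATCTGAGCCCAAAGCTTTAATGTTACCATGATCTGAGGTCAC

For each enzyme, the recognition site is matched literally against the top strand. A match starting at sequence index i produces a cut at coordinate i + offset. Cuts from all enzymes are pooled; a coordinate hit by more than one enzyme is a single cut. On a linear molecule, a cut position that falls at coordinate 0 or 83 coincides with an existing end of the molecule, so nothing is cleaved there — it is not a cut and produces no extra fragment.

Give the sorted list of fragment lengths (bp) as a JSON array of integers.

[2,8,8,9,11,15,15,15]

Scan for sites:
  WciIII (AAGTTG, off=6): starts [11] → cuts [17]
  AzqV (AATGTTAC, off=1): starts [1, 59] → cuts [2, 60]
  KluI (GATCT, off=5): starts [20, 40, 70] → cuts [25, 45, 75]
  JekIII (TCTGAGG, off=3): starts [33, 72] → cuts [36, 75]

All cut coordinates (distinct, sorted): [2, 17, 25, 36, 45, 60, 75]

Fragments:
  [0,2): 2 bp
  [2,17): 15 bp
  [17,25): 8 bp
  [25,36): 11 bp
  [36,45): 9 bp
  [45,60): 15 bp
  [60,75): 15 bp
  [75,83): 8 bp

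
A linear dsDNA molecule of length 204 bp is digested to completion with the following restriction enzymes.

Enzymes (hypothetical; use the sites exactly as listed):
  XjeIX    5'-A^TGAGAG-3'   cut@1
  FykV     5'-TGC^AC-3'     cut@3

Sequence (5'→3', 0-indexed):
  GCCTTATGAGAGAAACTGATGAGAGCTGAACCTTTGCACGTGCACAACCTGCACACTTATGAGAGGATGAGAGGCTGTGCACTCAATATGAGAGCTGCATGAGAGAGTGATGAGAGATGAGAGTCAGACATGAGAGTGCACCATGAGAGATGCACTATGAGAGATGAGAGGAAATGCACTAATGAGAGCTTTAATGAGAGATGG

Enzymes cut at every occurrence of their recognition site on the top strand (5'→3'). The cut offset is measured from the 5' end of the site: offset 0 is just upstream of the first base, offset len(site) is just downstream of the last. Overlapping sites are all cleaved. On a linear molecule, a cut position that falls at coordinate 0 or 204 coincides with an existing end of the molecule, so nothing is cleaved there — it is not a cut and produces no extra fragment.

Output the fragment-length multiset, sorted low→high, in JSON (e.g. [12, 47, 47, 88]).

Per-enzyme occurrences:
  XjeIX ATGAGAG/1: at [5, 18, 58, 66, 87, 98, 109, 116, 129, 142, 156, 163, 181, 193] ⇒ [6, 19, 59, 67, 88, 99, 110, 117, 130, 143, 157, 164, 182, 194]
  FykV TGCAC/3: at [34, 40, 49, 77, 136, 150, 174] ⇒ [37, 43, 52, 80, 139, 153, 177]

All cut coordinates (distinct, sorted): [6, 19, 37, 43, 52, 59, 67, 80, 88, 99, 110, 117, 130, 139, 143, 153, 157, 164, 177, 182, 194]

Fragment lengths:
  [0,6): 6 bp
  [6,19): 13 bp
  [19,37): 18 bp
  [37,43): 6 bp
  [43,52): 9 bp
  [52,59): 7 bp
  [59,67): 8 bp
  [67,80): 13 bp
  [80,88): 8 bp
  [88,99): 11 bp
  [99,110): 11 bp
  [110,117): 7 bp
  [117,130): 13 bp
  [130,139): 9 bp
  [139,143): 4 bp
  [143,153): 10 bp
  [153,157): 4 bp
  [157,164): 7 bp
  [164,177): 13 bp
  [177,182): 5 bp
  [182,194): 12 bp
  [194,204): 10 bp

[4,4,5,6,6,7,7,7,8,8,9,9,10,10,11,11,12,13,13,13,13,18]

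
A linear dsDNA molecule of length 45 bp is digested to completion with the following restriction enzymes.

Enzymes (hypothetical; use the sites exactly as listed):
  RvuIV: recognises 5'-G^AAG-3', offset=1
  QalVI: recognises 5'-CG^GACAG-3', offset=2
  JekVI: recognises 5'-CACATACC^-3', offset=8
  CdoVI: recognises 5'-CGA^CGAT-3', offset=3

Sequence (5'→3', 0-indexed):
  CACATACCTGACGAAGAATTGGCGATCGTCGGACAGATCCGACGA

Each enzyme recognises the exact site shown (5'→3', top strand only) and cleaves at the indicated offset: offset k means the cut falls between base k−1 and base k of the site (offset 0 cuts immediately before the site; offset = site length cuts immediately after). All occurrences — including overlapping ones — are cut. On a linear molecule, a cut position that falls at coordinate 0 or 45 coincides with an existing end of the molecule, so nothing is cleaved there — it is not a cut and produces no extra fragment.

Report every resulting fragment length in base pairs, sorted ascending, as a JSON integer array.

[5,8,14,18]

Site scan:
  RvuIV (GAAG, off=1): starts [12] → cuts [13]
  QalVI (CGGACAG, off=2): starts [29] → cuts [31]
  JekVI (CACATACC, off=8): starts [0] → cuts [8]
  CdoVI (CGACGAT, off=3): no sites

Pooled cuts: [8, 13, 31]

Fragment lengths:
  [0,8): 8 bp
  [8,13): 5 bp
  [13,31): 18 bp
  [31,45): 14 bp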